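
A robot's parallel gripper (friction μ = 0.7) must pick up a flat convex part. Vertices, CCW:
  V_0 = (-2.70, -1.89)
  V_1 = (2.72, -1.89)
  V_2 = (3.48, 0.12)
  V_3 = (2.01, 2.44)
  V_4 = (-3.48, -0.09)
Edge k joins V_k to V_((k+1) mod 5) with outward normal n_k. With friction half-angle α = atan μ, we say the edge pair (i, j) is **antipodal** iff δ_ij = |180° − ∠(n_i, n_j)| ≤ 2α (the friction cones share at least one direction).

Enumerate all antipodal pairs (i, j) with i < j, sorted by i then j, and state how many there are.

count = 5; pairs: (0,2), (0,3), (1,3), (1,4), (2,4)

α = atan 0.7 = 34.99°;  2α = 69.98°
n_0 = (+0.0000, -1.0000)
n_1 = (+0.9354, -0.3537)
n_2 = (+0.8447, +0.5352)
n_3 = (-0.4185, +0.9082)
n_4 = (-0.9176, -0.3976)
  (0,1): δ = 110.71°  ·
  (0,2): δ = 57.64°  ✓
  (0,3): δ = 24.74°  ✓
  (0,4): δ = 113.43°  ·
  (1,2): δ = 126.93°  ·
  (1,3): δ = 44.55°  ✓
  (1,4): δ = 44.14°  ✓
  (2,3): δ = 97.62°  ·
  (2,4): δ = 8.93°  ✓
  (3,4): δ = 91.31°  ·
antipodal pairs: 5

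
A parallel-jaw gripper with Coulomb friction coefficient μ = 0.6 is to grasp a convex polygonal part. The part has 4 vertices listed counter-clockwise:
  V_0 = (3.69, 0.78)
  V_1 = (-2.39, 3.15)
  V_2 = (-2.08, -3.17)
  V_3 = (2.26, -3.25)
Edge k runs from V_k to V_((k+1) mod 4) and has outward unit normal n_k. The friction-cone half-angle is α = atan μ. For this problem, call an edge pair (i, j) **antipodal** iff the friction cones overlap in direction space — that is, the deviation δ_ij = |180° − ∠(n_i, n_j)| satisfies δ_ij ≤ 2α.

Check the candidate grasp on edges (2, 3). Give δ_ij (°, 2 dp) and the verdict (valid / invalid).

δ = 108.48°, invalid

α = atan 0.6 = 30.96°;  2α = 61.93°
edge 2: e_2 = (+4.34, -0.08);  n_2 = (-0.0184, -0.9998)
edge 3: e_3 = (+1.43, +4.03);  n_3 = (+0.9424, -0.3344)
∠(n_2, n_3) = 71.52°
δ = |180° − 71.52°| = 108.48°
108.48° > 2α = 61.93°  →  invalid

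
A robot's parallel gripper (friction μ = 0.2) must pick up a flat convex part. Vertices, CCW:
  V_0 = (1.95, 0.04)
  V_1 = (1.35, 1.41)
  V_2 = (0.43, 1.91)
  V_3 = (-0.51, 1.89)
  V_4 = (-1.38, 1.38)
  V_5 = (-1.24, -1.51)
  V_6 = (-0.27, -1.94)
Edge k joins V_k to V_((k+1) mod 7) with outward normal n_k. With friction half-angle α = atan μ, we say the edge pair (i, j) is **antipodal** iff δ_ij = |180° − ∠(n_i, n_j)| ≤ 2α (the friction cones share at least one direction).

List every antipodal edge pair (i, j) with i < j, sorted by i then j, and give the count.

count = 3; pairs: (0,4), (1,5), (3,6)

α = atan 0.2 = 11.31°;  2α = 22.62°
n_0 = (+0.9160, +0.4012)
n_1 = (+0.4775, +0.8786)
n_2 = (-0.0213, +0.9998)
n_3 = (-0.5057, +0.8627)
n_4 = (-0.9988, -0.0484)
n_5 = (-0.4053, -0.9142)
n_6 = (+0.6656, -0.7463)
  (0,1): δ = 142.17°  ·
  (0,2): δ = 112.43°  ·
  (0,3): δ = 83.27°  ·
  (0,4): δ = 20.88°  ✓
  (0,5): δ = 42.44°  ·
  (0,6): δ = 108.08°  ·
  (1,2): δ = 150.26°  ·
  (1,3): δ = 121.10°  ·
  (1,4): δ = 58.70°  ·
  (1,5): δ = 4.62°  ✓
  (1,6): δ = 70.25°  ·
  (2,3): δ = 150.84°  ·
  (2,4): δ = 88.45°  ·
  (2,5): δ = 25.13°  ·
  (2,6): δ = 40.51°  ·
  (3,4): δ = 117.61°  ·
  (3,5): δ = 54.29°  ·
  (3,6): δ = 11.35°  ✓
  (4,5): δ = 116.68°  ·
  (4,6): δ = 51.04°  ·
  (5,6): δ = 114.36°  ·
antipodal pairs: 3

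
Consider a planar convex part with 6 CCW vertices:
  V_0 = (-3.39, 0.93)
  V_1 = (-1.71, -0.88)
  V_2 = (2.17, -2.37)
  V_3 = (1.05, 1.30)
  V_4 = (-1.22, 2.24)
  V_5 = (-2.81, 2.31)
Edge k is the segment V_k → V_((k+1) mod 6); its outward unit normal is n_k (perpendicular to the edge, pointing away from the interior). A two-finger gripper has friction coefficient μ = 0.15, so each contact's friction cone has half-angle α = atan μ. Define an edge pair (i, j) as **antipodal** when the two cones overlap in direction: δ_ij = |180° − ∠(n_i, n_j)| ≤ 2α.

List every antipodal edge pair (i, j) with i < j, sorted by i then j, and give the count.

α = atan 0.15 = 8.53°;  2α = 17.06°
n_0 = (-0.7329, -0.6803)
n_1 = (-0.3585, -0.9335)
n_2 = (+0.9565, +0.2919)
n_3 = (+0.3826, +0.9239)
n_4 = (+0.0440, +0.9990)
n_5 = (-0.9219, +0.3875)
  (0,1): δ = 153.87°  ·
  (0,2): δ = 25.90°  ·
  (0,3): δ = 24.64°  ·
  (0,4): δ = 44.61°  ·
  (0,5): δ = 114.34°  ·
  (1,2): δ = 52.02°  ·
  (1,3): δ = 1.49°  ✓
  (1,4): δ = 18.49°  ·
  (1,5): δ = 88.21°  ·
  (2,3): δ = 129.47°  ·
  (2,4): δ = 109.49°  ·
  (2,5): δ = 39.77°  ·
  (3,4): δ = 160.03°  ·
  (3,5): δ = 90.30°  ·
  (4,5): δ = 110.28°  ·
antipodal pairs: 1

count = 1; pairs: (1,3)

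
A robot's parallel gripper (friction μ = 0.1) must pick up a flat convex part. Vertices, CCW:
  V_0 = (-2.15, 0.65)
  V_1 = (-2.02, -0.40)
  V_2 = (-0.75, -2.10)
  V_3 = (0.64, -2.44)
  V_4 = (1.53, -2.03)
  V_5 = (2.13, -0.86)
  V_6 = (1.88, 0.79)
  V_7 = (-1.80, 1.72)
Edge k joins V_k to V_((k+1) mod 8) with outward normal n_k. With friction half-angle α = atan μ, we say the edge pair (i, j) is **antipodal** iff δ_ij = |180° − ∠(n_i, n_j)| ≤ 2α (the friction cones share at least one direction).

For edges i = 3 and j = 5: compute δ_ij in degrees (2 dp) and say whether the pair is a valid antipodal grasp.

α = atan 0.1 = 5.71°;  2α = 11.42°
edge 3: e_3 = (+0.89, +0.41);  n_3 = (+0.4184, -0.9083)
edge 5: e_5 = (-0.25, +1.65);  n_5 = (+0.9887, +0.1498)
∠(n_3, n_5) = 73.88°
δ = |180° − 73.88°| = 106.12°
106.12° > 2α = 11.42°  →  invalid

δ = 106.12°, invalid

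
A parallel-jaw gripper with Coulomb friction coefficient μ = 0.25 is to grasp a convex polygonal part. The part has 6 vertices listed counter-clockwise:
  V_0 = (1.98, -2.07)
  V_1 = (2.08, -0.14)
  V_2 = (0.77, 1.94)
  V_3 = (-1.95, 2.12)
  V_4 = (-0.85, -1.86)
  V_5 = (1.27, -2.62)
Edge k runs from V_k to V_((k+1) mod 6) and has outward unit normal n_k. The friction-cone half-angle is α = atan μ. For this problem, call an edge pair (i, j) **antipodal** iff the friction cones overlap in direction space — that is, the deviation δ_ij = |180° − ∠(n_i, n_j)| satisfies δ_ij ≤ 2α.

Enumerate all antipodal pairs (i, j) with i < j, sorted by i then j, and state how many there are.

α = atan 0.25 = 14.04°;  2α = 28.07°
n_0 = (+0.9987, -0.0517)
n_1 = (+0.8462, +0.5329)
n_2 = (+0.0660, +0.9978)
n_3 = (-0.9639, -0.2664)
n_4 = (-0.3375, -0.9413)
n_5 = (+0.6124, -0.7905)
  (0,1): δ = 144.83°  ·
  (0,2): δ = 90.82°  ·
  (0,3): δ = 18.42°  ✓
  (0,4): δ = 73.24°  ·
  (0,5): δ = 130.73°  ·
  (1,2): δ = 125.99°  ·
  (1,3): δ = 16.75°  ✓
  (1,4): δ = 38.07°  ·
  (1,5): δ = 95.56°  ·
  (2,3): δ = 70.76°  ·
  (2,4): δ = 15.94°  ✓
  (2,5): δ = 41.55°  ·
  (3,4): δ = 125.17°  ·
  (3,5): δ = 67.69°  ·
  (4,5): δ = 122.51°  ·
antipodal pairs: 3

count = 3; pairs: (0,3), (1,3), (2,4)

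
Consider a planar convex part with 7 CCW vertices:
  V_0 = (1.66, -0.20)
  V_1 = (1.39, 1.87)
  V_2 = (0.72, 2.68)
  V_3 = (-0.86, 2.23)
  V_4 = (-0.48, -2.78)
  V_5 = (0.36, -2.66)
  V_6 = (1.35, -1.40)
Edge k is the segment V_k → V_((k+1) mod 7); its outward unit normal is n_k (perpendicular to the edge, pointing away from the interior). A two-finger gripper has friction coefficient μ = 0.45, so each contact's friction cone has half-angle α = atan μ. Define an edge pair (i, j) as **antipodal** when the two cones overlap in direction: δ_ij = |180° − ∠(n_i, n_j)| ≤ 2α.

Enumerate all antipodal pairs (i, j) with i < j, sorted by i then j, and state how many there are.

α = atan 0.45 = 24.23°;  2α = 48.46°
n_0 = (+0.9916, +0.1293)
n_1 = (+0.7706, +0.6374)
n_2 = (-0.2739, +0.9618)
n_3 = (-0.9971, -0.0756)
n_4 = (+0.1414, -0.9899)
n_5 = (+0.7863, -0.6178)
n_6 = (+0.9682, -0.2501)
  (0,1): δ = 147.84°  ·
  (0,2): δ = 81.53°  ·
  (0,3): δ = 3.09°  ✓
  (0,4): δ = 90.70°  ·
  (0,5): δ = 134.41°  ·
  (0,6): δ = 158.08°  ·
  (1,2): δ = 113.70°  ·
  (1,3): δ = 35.26°  ✓
  (1,4): δ = 58.53°  ·
  (1,5): δ = 102.25°  ·
  (1,6): δ = 125.92°  ·
  (2,3): δ = 101.56°  ·
  (2,4): δ = 7.77°  ✓
  (2,5): δ = 35.95°  ✓
  (2,6): δ = 59.62°  ·
  (3,4): δ = 86.21°  ·
  (3,5): δ = 42.49°  ✓
  (3,6): δ = 18.82°  ✓
  (4,5): δ = 136.29°  ·
  (4,6): δ = 112.61°  ·
  (5,6): δ = 156.33°  ·
antipodal pairs: 6

count = 6; pairs: (0,3), (1,3), (2,4), (2,5), (3,5), (3,6)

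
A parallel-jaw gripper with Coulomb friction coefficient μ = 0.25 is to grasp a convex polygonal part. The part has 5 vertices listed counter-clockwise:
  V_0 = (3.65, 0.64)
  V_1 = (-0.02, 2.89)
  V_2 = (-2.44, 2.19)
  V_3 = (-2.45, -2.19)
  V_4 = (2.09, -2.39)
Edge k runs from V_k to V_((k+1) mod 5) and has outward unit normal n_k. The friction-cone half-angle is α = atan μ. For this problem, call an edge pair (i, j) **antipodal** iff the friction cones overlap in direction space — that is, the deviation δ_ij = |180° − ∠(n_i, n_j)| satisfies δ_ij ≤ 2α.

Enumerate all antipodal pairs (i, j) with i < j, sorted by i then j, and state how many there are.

α = atan 0.25 = 14.04°;  2α = 28.07°
n_0 = (+0.5227, +0.8525)
n_1 = (-0.2779, +0.9606)
n_2 = (-1.0000, +0.0023)
n_3 = (-0.0440, -0.9990)
n_4 = (+0.8891, -0.4577)
  (0,1): δ = 132.36°  ·
  (0,2): δ = 58.62°  ·
  (0,3): δ = 28.99°  ·
  (0,4): δ = 94.27°  ·
  (1,2): δ = 106.26°  ·
  (1,3): δ = 18.66°  ✓
  (1,4): δ = 46.63°  ·
  (2,3): δ = 92.39°  ·
  (2,4): δ = 27.11°  ✓
  (3,4): δ = 114.72°  ·
antipodal pairs: 2

count = 2; pairs: (1,3), (2,4)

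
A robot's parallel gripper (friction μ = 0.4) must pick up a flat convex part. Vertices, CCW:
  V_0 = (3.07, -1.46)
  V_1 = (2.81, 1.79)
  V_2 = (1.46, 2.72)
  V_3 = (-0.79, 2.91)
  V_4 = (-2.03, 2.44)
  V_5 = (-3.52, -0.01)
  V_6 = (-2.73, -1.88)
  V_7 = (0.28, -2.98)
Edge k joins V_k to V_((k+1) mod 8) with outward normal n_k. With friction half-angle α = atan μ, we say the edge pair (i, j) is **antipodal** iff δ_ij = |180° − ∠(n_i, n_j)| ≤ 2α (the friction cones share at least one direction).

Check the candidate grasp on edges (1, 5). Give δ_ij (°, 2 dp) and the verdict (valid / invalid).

α = atan 0.4 = 21.80°;  2α = 43.60°
edge 1: e_1 = (-1.35, +0.93);  n_1 = (+0.5673, +0.8235)
edge 5: e_5 = (+0.79, -1.87);  n_5 = (-0.9212, -0.3892)
∠(n_1, n_5) = 147.46°
δ = |180° − 147.46°| = 32.54°
32.54° ≤ 2α = 43.60°  →  valid

δ = 32.54°, valid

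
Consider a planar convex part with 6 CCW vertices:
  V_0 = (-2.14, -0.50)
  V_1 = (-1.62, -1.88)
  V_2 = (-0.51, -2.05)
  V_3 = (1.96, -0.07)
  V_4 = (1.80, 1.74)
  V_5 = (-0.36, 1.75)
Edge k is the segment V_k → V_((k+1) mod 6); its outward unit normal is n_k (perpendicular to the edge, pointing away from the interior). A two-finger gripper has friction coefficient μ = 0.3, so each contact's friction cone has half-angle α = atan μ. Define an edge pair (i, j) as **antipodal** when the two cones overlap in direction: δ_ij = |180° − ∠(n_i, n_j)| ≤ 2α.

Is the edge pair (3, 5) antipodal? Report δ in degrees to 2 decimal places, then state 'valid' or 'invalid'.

δ = 43.40°, invalid

α = atan 0.3 = 16.70°;  2α = 33.40°
edge 3: e_3 = (-0.16, +1.81);  n_3 = (+0.9961, +0.0881)
edge 5: e_5 = (-1.78, -2.25);  n_5 = (-0.7843, +0.6204)
∠(n_3, n_5) = 136.60°
δ = |180° − 136.60°| = 43.40°
43.40° > 2α = 33.40°  →  invalid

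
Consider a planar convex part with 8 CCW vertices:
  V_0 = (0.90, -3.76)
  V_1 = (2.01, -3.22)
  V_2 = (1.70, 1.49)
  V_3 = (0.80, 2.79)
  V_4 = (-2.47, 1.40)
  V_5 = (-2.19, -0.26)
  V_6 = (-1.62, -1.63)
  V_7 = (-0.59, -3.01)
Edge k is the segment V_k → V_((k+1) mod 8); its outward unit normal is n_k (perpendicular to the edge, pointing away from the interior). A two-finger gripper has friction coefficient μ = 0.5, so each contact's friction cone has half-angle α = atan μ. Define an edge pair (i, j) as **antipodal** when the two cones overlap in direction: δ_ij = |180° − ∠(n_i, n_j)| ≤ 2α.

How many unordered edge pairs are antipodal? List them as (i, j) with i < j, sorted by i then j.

α = atan 0.5 = 26.57°;  2α = 53.13°
n_0 = (+0.4375, -0.8992)
n_1 = (+0.9978, +0.0657)
n_2 = (+0.8222, +0.5692)
n_3 = (-0.3912, +0.9203)
n_4 = (-0.9861, -0.1663)
n_5 = (-0.9233, -0.3841)
n_6 = (-0.8014, -0.5981)
n_7 = (-0.4496, -0.8932)
  (0,1): δ = 112.18°  ·
  (0,2): δ = 81.25°  ·
  (0,3): δ = 2.91°  ✓
  (0,4): δ = 73.63°  ·
  (0,5): δ = 86.65°  ·
  (0,6): δ = 100.79°  ·
  (0,7): δ = 127.34°  ·
  (1,2): δ = 149.07°  ·
  (1,3): δ = 70.74°  ·
  (1,4): δ = 5.81°  ✓
  (1,5): δ = 18.82°  ✓
  (1,6): δ = 32.97°  ✓
  (1,7): δ = 59.52°  ·
  (2,3): δ = 101.67°  ·
  (2,4): δ = 25.12°  ✓
  (2,5): δ = 12.10°  ✓
  (2,6): δ = 2.04°  ✓
  (2,7): δ = 28.59°  ✓
  (3,4): δ = 103.45°  ·
  (3,5): δ = 90.44°  ·
  (3,6): δ = 76.29°  ·
  (3,7): δ = 49.75°  ✓
  (4,5): δ = 166.98°  ·
  (4,6): δ = 152.84°  ·
  (4,7): δ = 126.29°  ·
  (5,6): δ = 165.85°  ·
  (5,7): δ = 139.31°  ·
  (6,7): δ = 153.46°  ·
antipodal pairs: 9

count = 9; pairs: (0,3), (1,4), (1,5), (1,6), (2,4), (2,5), (2,6), (2,7), (3,7)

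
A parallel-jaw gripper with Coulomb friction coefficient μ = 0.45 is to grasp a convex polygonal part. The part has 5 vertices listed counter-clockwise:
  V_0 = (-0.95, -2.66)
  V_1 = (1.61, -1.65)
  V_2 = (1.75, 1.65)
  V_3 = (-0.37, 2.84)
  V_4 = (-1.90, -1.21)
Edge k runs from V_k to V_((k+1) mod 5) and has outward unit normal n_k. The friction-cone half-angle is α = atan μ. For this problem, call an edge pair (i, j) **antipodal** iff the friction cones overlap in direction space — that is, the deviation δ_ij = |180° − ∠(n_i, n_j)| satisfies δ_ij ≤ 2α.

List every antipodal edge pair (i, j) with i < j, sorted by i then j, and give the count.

α = atan 0.45 = 24.23°;  2α = 48.46°
n_0 = (+0.3670, -0.9302)
n_1 = (+0.9991, -0.0424)
n_2 = (+0.4895, +0.8720)
n_3 = (-0.9355, +0.3534)
n_4 = (-0.8365, -0.5480)
  (0,1): δ = 113.96°  ·
  (0,2): δ = 50.84°  ·
  (0,3): δ = 47.77°  ✓
  (0,4): δ = 101.70°  ·
  (1,2): δ = 116.88°  ·
  (1,3): δ = 18.27°  ✓
  (1,4): δ = 35.66°  ✓
  (2,3): δ = 81.39°  ·
  (2,4): δ = 27.46°  ✓
  (3,4): δ = 126.07°  ·
antipodal pairs: 4

count = 4; pairs: (0,3), (1,3), (1,4), (2,4)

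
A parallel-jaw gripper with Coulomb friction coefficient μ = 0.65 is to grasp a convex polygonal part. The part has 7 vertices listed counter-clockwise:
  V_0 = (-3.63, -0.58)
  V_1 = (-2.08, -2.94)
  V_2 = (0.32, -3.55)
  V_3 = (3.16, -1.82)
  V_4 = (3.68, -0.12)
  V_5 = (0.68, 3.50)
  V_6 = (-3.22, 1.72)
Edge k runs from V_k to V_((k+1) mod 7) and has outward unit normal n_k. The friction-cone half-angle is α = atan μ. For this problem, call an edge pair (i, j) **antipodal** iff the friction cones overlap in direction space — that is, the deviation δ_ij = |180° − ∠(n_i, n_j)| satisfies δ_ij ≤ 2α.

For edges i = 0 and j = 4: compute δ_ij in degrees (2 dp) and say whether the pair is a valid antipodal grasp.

α = atan 0.65 = 33.02°;  2α = 66.05°
edge 0: e_0 = (+1.55, -2.36);  n_0 = (-0.8358, -0.5490)
edge 4: e_4 = (-3.00, +3.62);  n_4 = (+0.7700, +0.6381)
∠(n_0, n_4) = 173.65°
δ = |180° − 173.65°| = 6.35°
6.35° ≤ 2α = 66.05°  →  valid

δ = 6.35°, valid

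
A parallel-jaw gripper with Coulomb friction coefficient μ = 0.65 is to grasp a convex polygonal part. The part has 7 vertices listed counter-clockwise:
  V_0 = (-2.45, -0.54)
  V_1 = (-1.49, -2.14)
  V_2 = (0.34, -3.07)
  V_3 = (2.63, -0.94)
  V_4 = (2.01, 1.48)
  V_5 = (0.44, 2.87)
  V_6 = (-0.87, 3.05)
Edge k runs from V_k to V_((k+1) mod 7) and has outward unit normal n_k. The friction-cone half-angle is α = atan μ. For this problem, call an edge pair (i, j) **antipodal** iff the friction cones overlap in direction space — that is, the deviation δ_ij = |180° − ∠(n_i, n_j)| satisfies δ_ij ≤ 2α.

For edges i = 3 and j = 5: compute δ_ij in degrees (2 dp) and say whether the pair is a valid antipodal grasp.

α = atan 0.65 = 33.02°;  2α = 66.05°
edge 3: e_3 = (-0.62, +2.42);  n_3 = (+0.9687, +0.2482)
edge 5: e_5 = (-1.31, +0.18);  n_5 = (+0.1361, +0.9907)
∠(n_3, n_5) = 67.81°
δ = |180° − 67.81°| = 112.19°
112.19° > 2α = 66.05°  →  invalid

δ = 112.19°, invalid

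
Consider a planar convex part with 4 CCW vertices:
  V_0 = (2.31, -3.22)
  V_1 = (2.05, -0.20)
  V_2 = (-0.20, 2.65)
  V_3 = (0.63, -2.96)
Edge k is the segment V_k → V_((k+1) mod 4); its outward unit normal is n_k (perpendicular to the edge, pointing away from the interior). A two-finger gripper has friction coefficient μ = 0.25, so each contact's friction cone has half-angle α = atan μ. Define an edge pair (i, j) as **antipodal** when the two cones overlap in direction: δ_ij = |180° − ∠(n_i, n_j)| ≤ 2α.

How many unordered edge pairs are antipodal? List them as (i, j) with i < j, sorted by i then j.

count = 1; pairs: (0,2)

α = atan 0.25 = 14.04°;  2α = 28.07°
n_0 = (+0.9963, +0.0858)
n_1 = (+0.7849, +0.6196)
n_2 = (-0.9892, -0.1464)
n_3 = (-0.1529, -0.9882)
  (0,1): δ = 146.63°  ·
  (0,2): δ = 3.50°  ✓
  (0,3): δ = 76.28°  ·
  (1,2): δ = 29.87°  ·
  (1,3): δ = 42.91°  ·
  (2,3): δ = 107.21°  ·
antipodal pairs: 1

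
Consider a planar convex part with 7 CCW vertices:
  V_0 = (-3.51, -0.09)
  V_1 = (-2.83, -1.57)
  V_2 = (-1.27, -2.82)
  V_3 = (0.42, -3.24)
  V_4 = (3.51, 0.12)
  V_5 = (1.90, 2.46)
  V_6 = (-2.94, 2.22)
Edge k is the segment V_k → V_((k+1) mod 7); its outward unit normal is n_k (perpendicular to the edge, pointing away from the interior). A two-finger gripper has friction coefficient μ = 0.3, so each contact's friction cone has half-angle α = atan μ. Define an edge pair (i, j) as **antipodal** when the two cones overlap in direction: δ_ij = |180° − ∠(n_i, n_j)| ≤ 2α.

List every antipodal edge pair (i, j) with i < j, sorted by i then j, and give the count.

count = 4; pairs: (0,4), (1,4), (2,5), (3,6)

α = atan 0.3 = 16.70°;  2α = 33.40°
n_0 = (-0.9087, -0.4175)
n_1 = (-0.6253, -0.7804)
n_2 = (-0.2412, -0.9705)
n_3 = (+0.7361, -0.6769)
n_4 = (+0.8238, +0.5668)
n_5 = (-0.0495, +0.9988)
n_6 = (-0.9709, +0.2396)
  (0,1): δ = 153.38°  ·
  (0,2): δ = 128.63°  ·
  (0,3): δ = 67.28°  ·
  (0,4): δ = 9.85°  ✓
  (0,5): δ = 68.16°  ·
  (0,6): δ = 141.46°  ·
  (1,2): δ = 155.25°  ·
  (1,3): δ = 93.90°  ·
  (1,4): δ = 16.77°  ✓
  (1,5): δ = 41.54°  ·
  (1,6): δ = 114.84°  ·
  (2,3): δ = 118.65°  ·
  (2,4): δ = 41.51°  ·
  (2,5): δ = 16.80°  ✓
  (2,6): δ = 90.10°  ·
  (3,4): δ = 102.87°  ·
  (3,5): δ = 44.56°  ·
  (3,6): δ = 28.74°  ✓
  (4,5): δ = 121.69°  ·
  (4,6): δ = 48.39°  ·
  (5,6): δ = 106.70°  ·
antipodal pairs: 4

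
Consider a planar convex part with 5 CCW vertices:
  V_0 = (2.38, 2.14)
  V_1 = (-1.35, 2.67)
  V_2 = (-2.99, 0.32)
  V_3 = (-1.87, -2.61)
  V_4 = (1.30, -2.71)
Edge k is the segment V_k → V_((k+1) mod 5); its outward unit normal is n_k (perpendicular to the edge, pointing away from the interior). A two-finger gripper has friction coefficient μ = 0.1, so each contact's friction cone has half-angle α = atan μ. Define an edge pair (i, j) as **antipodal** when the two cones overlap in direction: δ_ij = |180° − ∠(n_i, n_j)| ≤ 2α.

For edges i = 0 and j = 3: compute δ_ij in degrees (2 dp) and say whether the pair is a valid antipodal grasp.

α = atan 0.1 = 5.71°;  2α = 11.42°
edge 0: e_0 = (-3.73, +0.53);  n_0 = (+0.1407, +0.9901)
edge 3: e_3 = (+3.17, -0.10);  n_3 = (-0.0315, -0.9995)
∠(n_0, n_3) = 173.72°
δ = |180° − 173.72°| = 6.28°
6.28° ≤ 2α = 11.42°  →  valid

δ = 6.28°, valid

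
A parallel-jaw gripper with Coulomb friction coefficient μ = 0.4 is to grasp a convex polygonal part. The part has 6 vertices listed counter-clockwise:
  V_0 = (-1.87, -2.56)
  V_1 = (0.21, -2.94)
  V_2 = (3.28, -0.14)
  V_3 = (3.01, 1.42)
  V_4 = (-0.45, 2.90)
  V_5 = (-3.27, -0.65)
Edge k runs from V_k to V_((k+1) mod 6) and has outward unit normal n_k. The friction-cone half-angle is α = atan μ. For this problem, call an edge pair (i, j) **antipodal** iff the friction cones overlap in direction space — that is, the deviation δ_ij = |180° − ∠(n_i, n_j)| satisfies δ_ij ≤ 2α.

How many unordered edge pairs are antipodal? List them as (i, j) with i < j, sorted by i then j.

count = 4; pairs: (0,3), (1,4), (2,5), (3,5)

α = atan 0.4 = 21.80°;  2α = 43.60°
n_0 = (-0.1797, -0.9837)
n_1 = (+0.6739, -0.7389)
n_2 = (+0.9854, +0.1705)
n_3 = (+0.3933, +0.9194)
n_4 = (-0.7830, +0.6220)
n_5 = (-0.8065, -0.5912)
  (0,1): δ = 127.28°  ·
  (0,2): δ = 69.83°  ·
  (0,3): δ = 12.81°  ✓
  (0,4): δ = 61.89°  ·
  (0,5): δ = 136.59°  ·
  (1,2): δ = 122.55°  ·
  (1,3): δ = 65.53°  ·
  (1,4): δ = 9.17°  ✓
  (1,5): δ = 83.87°  ·
  (2,3): δ = 122.98°  ·
  (2,4): δ = 48.28°  ·
  (2,5): δ = 26.42°  ✓
  (3,4): δ = 105.30°  ·
  (3,5): δ = 30.60°  ✓
  (4,5): δ = 105.30°  ·
antipodal pairs: 4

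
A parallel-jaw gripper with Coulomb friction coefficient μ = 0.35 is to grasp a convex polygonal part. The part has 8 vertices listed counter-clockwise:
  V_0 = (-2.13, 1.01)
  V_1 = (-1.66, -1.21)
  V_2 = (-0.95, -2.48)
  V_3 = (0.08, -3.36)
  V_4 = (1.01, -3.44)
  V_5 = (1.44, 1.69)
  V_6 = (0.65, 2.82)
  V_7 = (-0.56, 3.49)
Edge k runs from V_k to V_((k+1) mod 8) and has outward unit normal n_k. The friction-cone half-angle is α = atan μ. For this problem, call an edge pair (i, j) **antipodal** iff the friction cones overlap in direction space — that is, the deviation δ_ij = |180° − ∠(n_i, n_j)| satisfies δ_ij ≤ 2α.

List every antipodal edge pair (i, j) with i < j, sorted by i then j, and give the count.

α = atan 0.35 = 19.29°;  2α = 38.58°
n_0 = (-0.9783, -0.2071)
n_1 = (-0.8729, -0.4880)
n_2 = (-0.6496, -0.7603)
n_3 = (-0.0857, -0.9963)
n_4 = (+0.9965, -0.0835)
n_5 = (+0.8196, +0.5730)
n_6 = (+0.4844, +0.8748)
n_7 = (-0.8449, +0.5349)
  (0,1): δ = 162.75°  ·
  (0,2): δ = 142.46°  ·
  (0,3): δ = 106.87°  ·
  (0,4): δ = 16.75°  ✓
  (0,5): δ = 23.00°  ✓
  (0,6): δ = 49.07°  ·
  (0,7): δ = 135.71°  ·
  (1,2): δ = 159.72°  ·
  (1,3): δ = 124.12°  ·
  (1,4): δ = 34.00°  ✓
  (1,5): δ = 5.75°  ✓
  (1,6): δ = 31.82°  ✓
  (1,7): δ = 118.46°  ·
  (2,3): δ = 144.41°  ·
  (2,4): δ = 54.28°  ·
  (2,5): δ = 14.53°  ✓
  (2,6): δ = 11.54°  ✓
  (2,7): δ = 98.17°  ·
  (3,4): δ = 89.87°  ·
  (3,5): δ = 50.13°  ·
  (3,6): δ = 24.06°  ✓
  (3,7): δ = 62.58°  ·
  (4,5): δ = 140.25°  ·
  (4,6): δ = 114.18°  ·
  (4,7): δ = 27.55°  ✓
  (5,6): δ = 153.93°  ·
  (5,7): δ = 67.29°  ·
  (6,7): δ = 93.36°  ·
antipodal pairs: 9

count = 9; pairs: (0,4), (0,5), (1,4), (1,5), (1,6), (2,5), (2,6), (3,6), (4,7)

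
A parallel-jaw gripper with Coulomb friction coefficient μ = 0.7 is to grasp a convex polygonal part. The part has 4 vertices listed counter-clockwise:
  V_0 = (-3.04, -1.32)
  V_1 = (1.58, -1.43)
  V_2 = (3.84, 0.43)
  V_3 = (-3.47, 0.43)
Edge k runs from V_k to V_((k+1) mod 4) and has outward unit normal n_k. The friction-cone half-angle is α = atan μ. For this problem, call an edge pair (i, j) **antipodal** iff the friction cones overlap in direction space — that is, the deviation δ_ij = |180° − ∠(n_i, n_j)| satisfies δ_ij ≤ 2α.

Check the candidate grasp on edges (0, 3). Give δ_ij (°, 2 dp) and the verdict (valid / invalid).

δ = 105.17°, invalid

α = atan 0.7 = 34.99°;  2α = 69.98°
edge 0: e_0 = (+4.62, -0.11);  n_0 = (-0.0238, -0.9997)
edge 3: e_3 = (+0.43, -1.75);  n_3 = (-0.9711, -0.2386)
∠(n_0, n_3) = 74.83°
δ = |180° − 74.83°| = 105.17°
105.17° > 2α = 69.98°  →  invalid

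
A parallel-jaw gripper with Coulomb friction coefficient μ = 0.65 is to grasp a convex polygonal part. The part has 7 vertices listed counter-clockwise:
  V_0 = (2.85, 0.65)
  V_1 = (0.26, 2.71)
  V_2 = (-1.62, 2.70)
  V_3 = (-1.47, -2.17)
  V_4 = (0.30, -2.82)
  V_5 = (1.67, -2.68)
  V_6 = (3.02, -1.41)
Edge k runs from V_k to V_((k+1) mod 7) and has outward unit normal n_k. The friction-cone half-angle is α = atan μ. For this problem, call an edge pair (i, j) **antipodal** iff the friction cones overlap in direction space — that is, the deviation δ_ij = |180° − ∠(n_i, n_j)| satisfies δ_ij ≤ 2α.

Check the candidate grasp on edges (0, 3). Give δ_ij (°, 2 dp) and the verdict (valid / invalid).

δ = 18.33°, valid

α = atan 0.65 = 33.02°;  2α = 66.05°
edge 0: e_0 = (-2.59, +2.06);  n_0 = (+0.6225, +0.7826)
edge 3: e_3 = (+1.77, -0.65);  n_3 = (-0.3447, -0.9387)
∠(n_0, n_3) = 161.67°
δ = |180° − 161.67°| = 18.33°
18.33° ≤ 2α = 66.05°  →  valid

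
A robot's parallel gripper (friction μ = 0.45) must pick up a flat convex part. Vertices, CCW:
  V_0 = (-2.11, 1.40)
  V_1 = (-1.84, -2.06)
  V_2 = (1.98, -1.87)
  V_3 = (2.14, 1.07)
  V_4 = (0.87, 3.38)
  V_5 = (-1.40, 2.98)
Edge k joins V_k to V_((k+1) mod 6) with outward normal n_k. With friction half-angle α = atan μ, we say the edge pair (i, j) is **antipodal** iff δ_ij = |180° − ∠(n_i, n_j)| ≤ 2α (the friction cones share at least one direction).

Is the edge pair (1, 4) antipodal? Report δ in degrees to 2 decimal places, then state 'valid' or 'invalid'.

δ = 7.15°, valid

α = atan 0.45 = 24.23°;  2α = 48.46°
edge 1: e_1 = (+3.82, +0.19);  n_1 = (+0.0497, -0.9988)
edge 4: e_4 = (-2.27, -0.40);  n_4 = (-0.1735, +0.9848)
∠(n_1, n_4) = 172.85°
δ = |180° − 172.85°| = 7.15°
7.15° ≤ 2α = 48.46°  →  valid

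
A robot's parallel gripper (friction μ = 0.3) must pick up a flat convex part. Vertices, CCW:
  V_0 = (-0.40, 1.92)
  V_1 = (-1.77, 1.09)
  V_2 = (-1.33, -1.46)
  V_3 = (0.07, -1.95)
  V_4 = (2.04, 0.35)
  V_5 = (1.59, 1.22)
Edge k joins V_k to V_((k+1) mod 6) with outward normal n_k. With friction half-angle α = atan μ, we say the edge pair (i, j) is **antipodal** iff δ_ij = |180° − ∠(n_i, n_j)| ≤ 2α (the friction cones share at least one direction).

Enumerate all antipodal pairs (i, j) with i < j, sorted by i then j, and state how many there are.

count = 3; pairs: (0,3), (1,4), (2,5)

α = atan 0.3 = 16.70°;  2α = 33.40°
n_0 = (-0.5182, +0.8553)
n_1 = (-0.9854, -0.1700)
n_2 = (-0.3304, -0.9439)
n_3 = (+0.7595, -0.6505)
n_4 = (+0.8882, +0.4594)
n_5 = (+0.3318, +0.9433)
  (0,1): δ = 111.42°  ·
  (0,2): δ = 50.50°  ·
  (0,3): δ = 18.21°  ✓
  (0,4): δ = 86.14°  ·
  (0,5): δ = 129.41°  ·
  (1,2): δ = 119.08°  ·
  (1,3): δ = 50.37°  ·
  (1,4): δ = 17.56°  ✓
  (1,5): δ = 60.83°  ·
  (2,3): δ = 111.29°  ·
  (2,4): δ = 43.36°  ·
  (2,5): δ = 0.09°  ✓
  (3,4): δ = 112.07°  ·
  (3,5): δ = 68.80°  ·
  (4,5): δ = 136.73°  ·
antipodal pairs: 3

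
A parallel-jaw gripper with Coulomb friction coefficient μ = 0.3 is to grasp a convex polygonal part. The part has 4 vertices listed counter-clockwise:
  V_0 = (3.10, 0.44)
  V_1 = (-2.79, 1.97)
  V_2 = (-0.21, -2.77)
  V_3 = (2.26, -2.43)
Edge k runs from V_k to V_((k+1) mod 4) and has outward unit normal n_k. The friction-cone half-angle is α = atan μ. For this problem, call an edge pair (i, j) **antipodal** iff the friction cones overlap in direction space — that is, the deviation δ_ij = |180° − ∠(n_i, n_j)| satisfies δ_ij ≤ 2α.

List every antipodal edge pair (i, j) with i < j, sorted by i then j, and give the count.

α = atan 0.3 = 16.70°;  2α = 33.40°
n_0 = (+0.2514, +0.9679)
n_1 = (-0.8783, -0.4781)
n_2 = (+0.1364, -0.9907)
n_3 = (+0.9597, -0.2809)
  (0,1): δ = 46.88°  ·
  (0,2): δ = 22.40°  ✓
  (0,3): δ = 88.25°  ·
  (1,2): δ = 110.72°  ·
  (1,3): δ = 44.87°  ·
  (2,3): δ = 114.15°  ·
antipodal pairs: 1

count = 1; pairs: (0,2)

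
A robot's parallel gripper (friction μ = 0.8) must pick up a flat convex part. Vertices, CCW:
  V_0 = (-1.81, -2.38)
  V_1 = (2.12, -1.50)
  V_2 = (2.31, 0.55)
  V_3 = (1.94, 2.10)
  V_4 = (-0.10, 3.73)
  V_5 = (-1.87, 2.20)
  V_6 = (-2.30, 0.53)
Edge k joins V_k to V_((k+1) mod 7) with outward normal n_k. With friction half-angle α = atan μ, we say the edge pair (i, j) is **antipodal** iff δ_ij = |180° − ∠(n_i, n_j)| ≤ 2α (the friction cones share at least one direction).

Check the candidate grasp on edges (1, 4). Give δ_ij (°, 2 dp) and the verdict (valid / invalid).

δ = 43.86°, valid

α = atan 0.8 = 38.66°;  2α = 77.32°
edge 1: e_1 = (+0.19, +2.05);  n_1 = (+0.9957, -0.0923)
edge 4: e_4 = (-1.77, -1.53);  n_4 = (-0.6540, +0.7565)
∠(n_1, n_4) = 136.14°
δ = |180° − 136.14°| = 43.86°
43.86° ≤ 2α = 77.32°  →  valid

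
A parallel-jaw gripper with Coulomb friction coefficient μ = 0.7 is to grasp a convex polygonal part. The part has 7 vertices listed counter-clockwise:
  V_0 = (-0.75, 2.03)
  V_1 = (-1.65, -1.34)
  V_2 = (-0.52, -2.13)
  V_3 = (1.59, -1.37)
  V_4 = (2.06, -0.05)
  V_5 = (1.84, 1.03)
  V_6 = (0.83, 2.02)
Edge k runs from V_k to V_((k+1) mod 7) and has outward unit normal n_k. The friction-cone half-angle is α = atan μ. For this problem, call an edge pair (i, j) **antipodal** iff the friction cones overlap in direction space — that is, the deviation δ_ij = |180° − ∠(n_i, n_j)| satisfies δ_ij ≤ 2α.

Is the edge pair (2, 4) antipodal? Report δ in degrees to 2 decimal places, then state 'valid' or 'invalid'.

α = atan 0.7 = 34.99°;  2α = 69.98°
edge 2: e_2 = (+2.11, +0.76);  n_2 = (+0.3389, -0.9408)
edge 4: e_4 = (-0.22, +1.08);  n_4 = (+0.9799, +0.1996)
∠(n_2, n_4) = 81.71°
δ = |180° − 81.71°| = 98.29°
98.29° > 2α = 69.98°  →  invalid

δ = 98.29°, invalid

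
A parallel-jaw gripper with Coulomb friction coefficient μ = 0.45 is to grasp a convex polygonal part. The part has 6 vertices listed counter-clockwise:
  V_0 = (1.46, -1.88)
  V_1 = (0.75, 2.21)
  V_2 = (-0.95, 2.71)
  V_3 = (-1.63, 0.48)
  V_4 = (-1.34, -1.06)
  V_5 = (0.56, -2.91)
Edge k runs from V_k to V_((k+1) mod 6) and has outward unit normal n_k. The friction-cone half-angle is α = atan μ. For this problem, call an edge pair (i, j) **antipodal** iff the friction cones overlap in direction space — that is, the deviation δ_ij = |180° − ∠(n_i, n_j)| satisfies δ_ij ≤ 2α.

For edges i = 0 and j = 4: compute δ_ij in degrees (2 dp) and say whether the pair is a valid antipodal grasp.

α = atan 0.45 = 24.23°;  2α = 48.46°
edge 0: e_0 = (-0.71, +4.09);  n_0 = (+0.9853, +0.1710)
edge 4: e_4 = (+1.90, -1.85);  n_4 = (-0.6976, -0.7165)
∠(n_0, n_4) = 144.08°
δ = |180° − 144.08°| = 35.92°
35.92° ≤ 2α = 48.46°  →  valid

δ = 35.92°, valid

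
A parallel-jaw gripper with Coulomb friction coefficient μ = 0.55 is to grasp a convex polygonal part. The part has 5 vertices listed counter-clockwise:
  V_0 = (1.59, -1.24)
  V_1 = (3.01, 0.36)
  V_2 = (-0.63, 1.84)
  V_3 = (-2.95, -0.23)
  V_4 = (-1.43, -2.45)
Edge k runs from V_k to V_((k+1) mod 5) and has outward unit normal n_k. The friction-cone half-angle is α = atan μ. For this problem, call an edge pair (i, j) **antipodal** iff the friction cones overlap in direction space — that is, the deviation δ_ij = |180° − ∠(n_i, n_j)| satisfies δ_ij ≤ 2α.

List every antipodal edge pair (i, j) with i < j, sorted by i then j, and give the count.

count = 4; pairs: (0,2), (1,3), (1,4), (2,4)

α = atan 0.55 = 28.81°;  2α = 57.62°
n_0 = (+0.7479, -0.6638)
n_1 = (+0.3767, +0.9264)
n_2 = (-0.6658, +0.7462)
n_3 = (-0.8251, -0.5650)
n_4 = (+0.3719, -0.9283)
  (0,1): δ = 70.54°  ·
  (0,2): δ = 6.67°  ✓
  (0,3): δ = 75.99°  ·
  (0,4): δ = 153.42°  ·
  (1,2): δ = 116.13°  ·
  (1,3): δ = 33.47°  ✓
  (1,4): δ = 43.96°  ✓
  (2,3): δ = 97.34°  ·
  (2,4): δ = 19.91°  ✓
  (3,4): δ = 102.56°  ·
antipodal pairs: 4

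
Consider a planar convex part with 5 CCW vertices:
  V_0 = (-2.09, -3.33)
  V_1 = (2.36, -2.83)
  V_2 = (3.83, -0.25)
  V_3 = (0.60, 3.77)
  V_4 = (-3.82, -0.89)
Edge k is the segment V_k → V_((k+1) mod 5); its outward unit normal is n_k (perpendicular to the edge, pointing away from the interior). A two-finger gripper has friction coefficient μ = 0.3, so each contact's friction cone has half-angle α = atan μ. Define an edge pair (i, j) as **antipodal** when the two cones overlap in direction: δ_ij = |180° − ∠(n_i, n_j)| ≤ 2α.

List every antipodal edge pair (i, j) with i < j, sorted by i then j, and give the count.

count = 2; pairs: (1,3), (2,4)

α = atan 0.3 = 16.70°;  2α = 33.40°
n_0 = (+0.1117, -0.9937)
n_1 = (+0.8689, -0.4951)
n_2 = (+0.7795, +0.6263)
n_3 = (-0.7255, +0.6882)
n_4 = (-0.8158, -0.5784)
  (0,1): δ = 126.08°  ·
  (0,2): δ = 57.63°  ·
  (0,3): δ = 40.10°  ·
  (0,4): δ = 118.93°  ·
  (1,2): δ = 111.55°  ·
  (1,3): δ = 13.81°  ✓
  (1,4): δ = 65.01°  ·
  (2,3): δ = 82.27°  ·
  (2,4): δ = 3.44°  ✓
  (3,4): δ = 101.18°  ·
antipodal pairs: 2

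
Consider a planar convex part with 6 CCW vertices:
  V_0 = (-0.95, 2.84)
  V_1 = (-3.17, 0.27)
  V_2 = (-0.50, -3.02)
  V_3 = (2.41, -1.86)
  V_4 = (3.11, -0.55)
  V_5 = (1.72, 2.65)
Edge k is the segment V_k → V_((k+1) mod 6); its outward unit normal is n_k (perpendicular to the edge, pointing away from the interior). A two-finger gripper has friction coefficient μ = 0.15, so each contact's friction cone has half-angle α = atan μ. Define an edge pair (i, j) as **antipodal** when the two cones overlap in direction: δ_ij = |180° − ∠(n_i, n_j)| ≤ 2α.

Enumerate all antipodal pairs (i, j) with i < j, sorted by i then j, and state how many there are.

α = atan 0.15 = 8.53°;  2α = 17.06°
n_0 = (-0.7568, +0.6537)
n_1 = (-0.7765, -0.6301)
n_2 = (+0.3703, -0.9289)
n_3 = (+0.8820, -0.4713)
n_4 = (+0.9172, +0.3984)
n_5 = (+0.0710, +0.9975)
  (0,1): δ = 100.12°  ·
  (0,2): δ = 27.45°  ·
  (0,3): δ = 12.70°  ✓
  (0,4): δ = 64.30°  ·
  (0,5): δ = 126.75°  ·
  (1,2): δ = 107.33°  ·
  (1,3): δ = 67.18°  ·
  (1,4): δ = 15.58°  ✓
  (1,5): δ = 46.87°  ·
  (2,3): δ = 139.85°  ·
  (2,4): δ = 88.25°  ·
  (2,5): δ = 25.80°  ·
  (3,4): δ = 128.40°  ·
  (3,5): δ = 65.95°  ·
  (4,5): δ = 117.55°  ·
antipodal pairs: 2

count = 2; pairs: (0,3), (1,4)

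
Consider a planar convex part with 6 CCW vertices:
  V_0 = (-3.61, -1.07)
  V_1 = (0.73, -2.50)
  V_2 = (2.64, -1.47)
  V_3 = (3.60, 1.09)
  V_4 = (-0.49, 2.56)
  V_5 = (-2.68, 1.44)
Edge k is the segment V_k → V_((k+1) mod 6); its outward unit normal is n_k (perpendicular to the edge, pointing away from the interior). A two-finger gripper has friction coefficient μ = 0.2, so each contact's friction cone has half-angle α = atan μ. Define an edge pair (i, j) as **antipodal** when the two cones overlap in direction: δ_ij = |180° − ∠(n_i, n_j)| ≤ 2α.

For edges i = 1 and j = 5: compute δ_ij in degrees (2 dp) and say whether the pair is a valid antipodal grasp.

α = atan 0.2 = 11.31°;  2α = 22.62°
edge 1: e_1 = (+1.91, +1.03);  n_1 = (+0.4746, -0.8802)
edge 5: e_5 = (-0.93, -2.51);  n_5 = (-0.9377, +0.3474)
∠(n_1, n_5) = 138.67°
δ = |180° − 138.67°| = 41.33°
41.33° > 2α = 22.62°  →  invalid

δ = 41.33°, invalid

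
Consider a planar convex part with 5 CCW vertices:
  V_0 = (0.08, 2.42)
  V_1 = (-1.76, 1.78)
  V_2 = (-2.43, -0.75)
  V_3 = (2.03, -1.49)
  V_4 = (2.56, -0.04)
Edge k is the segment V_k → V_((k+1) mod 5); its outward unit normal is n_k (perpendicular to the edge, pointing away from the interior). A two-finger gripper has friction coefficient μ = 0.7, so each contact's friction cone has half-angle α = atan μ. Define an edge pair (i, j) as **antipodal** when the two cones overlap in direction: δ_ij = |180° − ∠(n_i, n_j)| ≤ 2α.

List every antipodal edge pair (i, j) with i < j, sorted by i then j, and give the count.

α = atan 0.7 = 34.99°;  2α = 69.98°
n_0 = (-0.3285, +0.9445)
n_1 = (-0.9667, +0.2560)
n_2 = (-0.1637, -0.9865)
n_3 = (+0.9392, -0.3433)
n_4 = (+0.7042, +0.7100)
  (0,1): δ = 124.01°  ·
  (0,2): δ = 28.60°  ✓
  (0,3): δ = 50.74°  ✓
  (0,4): δ = 116.05°  ·
  (1,2): δ = 84.59°  ·
  (1,3): δ = 5.25°  ✓
  (1,4): δ = 60.06°  ✓
  (2,3): δ = 100.66°  ·
  (2,4): δ = 35.35°  ✓
  (3,4): δ = 114.69°  ·
antipodal pairs: 5

count = 5; pairs: (0,2), (0,3), (1,3), (1,4), (2,4)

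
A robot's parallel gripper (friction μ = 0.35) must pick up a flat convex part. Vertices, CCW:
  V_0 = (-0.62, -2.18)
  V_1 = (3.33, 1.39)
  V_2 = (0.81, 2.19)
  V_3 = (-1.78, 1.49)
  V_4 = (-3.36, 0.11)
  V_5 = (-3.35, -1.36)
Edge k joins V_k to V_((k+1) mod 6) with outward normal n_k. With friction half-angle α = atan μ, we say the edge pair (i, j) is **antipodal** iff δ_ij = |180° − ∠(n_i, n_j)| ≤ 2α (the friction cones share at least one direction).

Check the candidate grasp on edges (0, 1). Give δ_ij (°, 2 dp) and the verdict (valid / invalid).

α = atan 0.35 = 19.29°;  2α = 38.58°
edge 0: e_0 = (+3.95, +3.57);  n_0 = (+0.6705, -0.7419)
edge 1: e_1 = (-2.52, +0.80);  n_1 = (+0.3026, +0.9531)
∠(n_0, n_1) = 120.28°
δ = |180° − 120.28°| = 59.72°
59.72° > 2α = 38.58°  →  invalid

δ = 59.72°, invalid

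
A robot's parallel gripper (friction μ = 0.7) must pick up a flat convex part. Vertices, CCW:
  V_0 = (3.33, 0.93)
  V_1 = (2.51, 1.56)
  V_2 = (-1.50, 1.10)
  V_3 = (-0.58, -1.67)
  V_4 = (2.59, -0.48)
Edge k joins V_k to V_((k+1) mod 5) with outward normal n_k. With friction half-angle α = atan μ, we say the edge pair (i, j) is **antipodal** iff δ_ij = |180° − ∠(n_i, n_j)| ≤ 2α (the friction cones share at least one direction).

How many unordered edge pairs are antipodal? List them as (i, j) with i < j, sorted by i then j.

α = atan 0.7 = 34.99°;  2α = 69.98°
n_0 = (+0.6092, +0.7930)
n_1 = (-0.1140, +0.9935)
n_2 = (-0.9490, -0.3152)
n_3 = (+0.3514, -0.9362)
n_4 = (+0.8855, -0.4647)
  (0,1): δ = 135.92°  ·
  (0,2): δ = 34.09°  ✓
  (0,3): δ = 58.11°  ✓
  (0,4): δ = 99.84°  ·
  (1,2): δ = 78.17°  ·
  (1,3): δ = 14.03°  ✓
  (1,4): δ = 55.76°  ✓
  (2,3): δ = 87.80°  ·
  (2,4): δ = 46.06°  ✓
  (3,4): δ = 138.27°  ·
antipodal pairs: 5

count = 5; pairs: (0,2), (0,3), (1,3), (1,4), (2,4)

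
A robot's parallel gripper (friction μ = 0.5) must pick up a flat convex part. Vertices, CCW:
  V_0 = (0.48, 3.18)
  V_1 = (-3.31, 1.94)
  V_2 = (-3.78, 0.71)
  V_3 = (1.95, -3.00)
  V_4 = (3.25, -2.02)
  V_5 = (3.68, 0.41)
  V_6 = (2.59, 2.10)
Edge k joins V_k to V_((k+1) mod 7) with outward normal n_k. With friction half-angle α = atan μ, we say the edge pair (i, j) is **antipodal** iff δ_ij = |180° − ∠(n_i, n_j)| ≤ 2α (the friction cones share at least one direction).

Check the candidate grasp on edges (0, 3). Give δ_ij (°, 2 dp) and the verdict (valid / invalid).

δ = 18.89°, valid

α = atan 0.5 = 26.57°;  2α = 53.13°
edge 0: e_0 = (-3.79, -1.24);  n_0 = (-0.3110, +0.9504)
edge 3: e_3 = (+1.30, +0.98);  n_3 = (+0.6020, -0.7985)
∠(n_0, n_3) = 161.11°
δ = |180° − 161.11°| = 18.89°
18.89° ≤ 2α = 53.13°  →  valid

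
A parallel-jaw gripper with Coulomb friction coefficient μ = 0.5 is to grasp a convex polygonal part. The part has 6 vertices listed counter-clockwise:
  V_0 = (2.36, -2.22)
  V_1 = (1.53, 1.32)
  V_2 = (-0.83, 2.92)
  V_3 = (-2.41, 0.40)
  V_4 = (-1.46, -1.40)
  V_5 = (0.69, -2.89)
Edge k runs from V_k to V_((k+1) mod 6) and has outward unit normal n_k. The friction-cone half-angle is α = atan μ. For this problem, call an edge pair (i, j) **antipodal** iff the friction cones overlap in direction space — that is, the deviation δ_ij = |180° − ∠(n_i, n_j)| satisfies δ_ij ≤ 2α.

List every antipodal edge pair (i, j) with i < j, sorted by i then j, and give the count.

count = 6; pairs: (0,2), (0,3), (0,4), (1,3), (1,4), (2,5)

α = atan 0.5 = 26.57°;  2α = 53.13°
n_0 = (+0.9736, +0.2283)
n_1 = (+0.5612, +0.8277)
n_2 = (-0.8472, +0.5312)
n_3 = (-0.8844, -0.4668)
n_4 = (-0.5696, -0.8219)
n_5 = (+0.3723, -0.9281)
  (0,1): δ = 137.33°  ·
  (0,2): δ = 45.28°  ✓
  (0,3): δ = 14.63°  ✓
  (0,4): δ = 42.08°  ✓
  (0,5): δ = 98.67°  ·
  (1,2): δ = 87.95°  ·
  (1,3): δ = 28.04°  ✓
  (1,4): δ = 0.59°  ✓
  (1,5): δ = 56.00°  ·
  (2,3): δ = 120.09°  ·
  (2,4): δ = 92.64°  ·
  (2,5): δ = 36.05°  ✓
  (3,4): δ = 152.55°  ·
  (3,5): δ = 95.96°  ·
  (4,5): δ = 123.42°  ·
antipodal pairs: 6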